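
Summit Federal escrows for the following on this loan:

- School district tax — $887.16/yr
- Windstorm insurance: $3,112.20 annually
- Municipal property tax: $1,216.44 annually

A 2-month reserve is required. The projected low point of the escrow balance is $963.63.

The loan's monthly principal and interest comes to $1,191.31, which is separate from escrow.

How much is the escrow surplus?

School district tax = $887.16
Windstorm insurance = $3,112.20
Municipal property tax = $1,216.44
Yearly total = $887.16 + $3,112.20 + $1,216.44 = $5,215.80
Monthly = $5,215.80 / 12 = $434.65
Required reserve = 2 × $434.65 = $869.30
Excess over cushion: $963.63 − $869.30 = $94.33

$94.33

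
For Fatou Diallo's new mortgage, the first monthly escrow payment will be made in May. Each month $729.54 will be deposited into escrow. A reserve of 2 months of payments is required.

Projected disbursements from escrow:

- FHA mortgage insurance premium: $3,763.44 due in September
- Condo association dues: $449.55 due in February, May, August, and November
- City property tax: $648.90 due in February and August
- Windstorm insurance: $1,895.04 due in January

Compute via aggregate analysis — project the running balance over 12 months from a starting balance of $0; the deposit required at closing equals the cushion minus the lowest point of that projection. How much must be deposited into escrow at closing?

$3,122.82

Cushion = 2 × $729.54 = $1,459.08
Trial balance (start $0, +$729.54 each month, − disbursements):
  May: +$729.54 − $449.55 → $279.99
  Jun: +$729.54 → $1,009.53
  Jul: +$729.54 → $1,739.07
  Aug: +$729.54 − $1,098.45 → $1,370.16
  Sep: +$729.54 − $3,763.44 → -$1,663.74
  Oct: +$729.54 → -$934.20
  Nov: +$729.54 − $449.55 → -$654.21
  Dec: +$729.54 → $75.33
  Jan: +$729.54 − $1,895.04 → -$1,090.17
  Feb: +$729.54 − $1,098.45 → -$1,459.08
  Mar: +$729.54 → -$729.54
  Apr: +$729.54 → $0.00
Lowest trial balance = -$1,663.74 (Sep)
Initial deposit = cushion − low point = $1,459.08 − (-$1,663.74) = $3,122.82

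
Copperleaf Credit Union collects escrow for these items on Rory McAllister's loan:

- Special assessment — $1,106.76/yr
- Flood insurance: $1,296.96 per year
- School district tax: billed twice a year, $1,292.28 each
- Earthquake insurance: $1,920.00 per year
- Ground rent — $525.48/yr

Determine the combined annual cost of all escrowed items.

Special assessment = $1,106.76
Flood insurance = $1,296.96
School district tax = $1,292.28 × 2 = $2,584.56
Earthquake insurance = $1,920.00
Ground rent = $525.48
Combined annual = $7,433.76

$7,433.76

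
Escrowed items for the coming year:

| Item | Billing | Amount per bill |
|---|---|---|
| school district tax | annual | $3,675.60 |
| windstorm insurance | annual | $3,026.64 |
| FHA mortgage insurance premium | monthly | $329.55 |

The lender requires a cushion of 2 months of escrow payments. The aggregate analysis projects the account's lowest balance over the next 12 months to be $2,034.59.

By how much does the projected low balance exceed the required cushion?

$258.45

School district tax — $3,675.60/yr
Windstorm insurance — $3,026.64/yr
FHA mortgage insurance premium — $329.55 × 12 = $3,954.60/yr
Total annual escrow = $3,675.60 + $3,026.64 + $3,954.60 = $10,656.84
Per month = $10,656.84 / 12 = $888.07
Required cushion = 2 × $888.07 = $1,776.14
Surplus = $2,034.59 − $1,776.14 = $258.45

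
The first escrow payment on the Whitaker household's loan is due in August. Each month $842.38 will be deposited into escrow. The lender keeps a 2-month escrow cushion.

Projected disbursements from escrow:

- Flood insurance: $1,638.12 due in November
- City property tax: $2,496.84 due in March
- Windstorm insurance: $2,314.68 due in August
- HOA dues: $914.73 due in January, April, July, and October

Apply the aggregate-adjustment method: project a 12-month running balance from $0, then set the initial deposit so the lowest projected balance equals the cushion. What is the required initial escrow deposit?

$3,297.17

Cushion = 2 × $842.38 = $1,684.76
Trial balance (start $0, +$842.38 each month, − disbursements):
  Aug: +$842.38 − $2,314.68 → -$1,472.30
  Sep: +$842.38 → -$629.92
  Oct: +$842.38 − $914.73 → -$702.27
  Nov: +$842.38 − $1,638.12 → -$1,498.01
  Dec: +$842.38 → -$655.63
  Jan: +$842.38 − $914.73 → -$727.98
  Feb: +$842.38 → $114.40
  Mar: +$842.38 − $2,496.84 → -$1,540.06
  Apr: +$842.38 − $914.73 → -$1,612.41
  May: +$842.38 → -$770.03
  Jun: +$842.38 → $72.35
  Jul: +$842.38 − $914.73 → $0.00
Lowest trial balance = -$1,612.41 (Apr)
Initial deposit = cushion − low point = $1,684.76 − (-$1,612.41) = $3,297.17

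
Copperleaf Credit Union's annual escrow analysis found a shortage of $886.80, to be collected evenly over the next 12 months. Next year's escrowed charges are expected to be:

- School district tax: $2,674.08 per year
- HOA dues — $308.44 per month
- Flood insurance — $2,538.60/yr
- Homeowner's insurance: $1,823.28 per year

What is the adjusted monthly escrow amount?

School district tax = $2,674.08/yr
HOA dues = $308.44 × 12 = $3,701.28/yr
Flood insurance = $2,538.60/yr
Homeowner's insurance = $1,823.28/yr
Total annual escrow = $10,737.24
Base monthly escrow = $10,737.24 / 12 = $894.77
Shortage per month = $886.80 ÷ 12 = $73.90
New monthly escrow = $894.77 + $73.90 = $968.67

$968.67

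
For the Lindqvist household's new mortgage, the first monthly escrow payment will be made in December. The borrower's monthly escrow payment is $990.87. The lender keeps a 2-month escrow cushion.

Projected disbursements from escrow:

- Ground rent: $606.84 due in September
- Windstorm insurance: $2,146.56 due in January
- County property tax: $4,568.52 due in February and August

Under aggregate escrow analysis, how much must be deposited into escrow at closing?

Cushion = 2 × $990.87 = $1,981.74
Trial balance (start $0, +$990.87 each month, − disbursements):
  Dec: +$990.87 → $990.87
  Jan: +$990.87 − $2,146.56 → -$164.82
  Feb: +$990.87 − $4,568.52 → -$3,742.47
  Mar: +$990.87 → -$2,751.60
  Apr: +$990.87 → -$1,760.73
  May: +$990.87 → -$769.86
  Jun: +$990.87 → $221.01
  Jul: +$990.87 → $1,211.88
  Aug: +$990.87 − $4,568.52 → -$2,365.77
  Sep: +$990.87 − $606.84 → -$1,981.74
  Oct: +$990.87 → -$990.87
  Nov: +$990.87 → $0.00
Lowest trial balance = -$3,742.47 (Feb)
Initial deposit = cushion − low point = $1,981.74 − (-$3,742.47) = $5,724.21

$5,724.21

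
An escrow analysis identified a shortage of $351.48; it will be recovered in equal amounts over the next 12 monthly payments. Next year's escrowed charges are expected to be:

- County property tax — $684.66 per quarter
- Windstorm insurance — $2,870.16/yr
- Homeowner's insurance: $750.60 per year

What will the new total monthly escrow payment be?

County property tax — $684.66 × 4 = $2,738.64 annually
Windstorm insurance — $2,870.16 annually
Homeowner's insurance — $750.60 annually
Yearly total = $6,359.40
Per month = $6,359.40 ÷ 12 = $529.95
Monthly shortage recovery: $351.48 / 12 = $29.29
Adjusted monthly = $529.95 + $29.29 = $559.24

$559.24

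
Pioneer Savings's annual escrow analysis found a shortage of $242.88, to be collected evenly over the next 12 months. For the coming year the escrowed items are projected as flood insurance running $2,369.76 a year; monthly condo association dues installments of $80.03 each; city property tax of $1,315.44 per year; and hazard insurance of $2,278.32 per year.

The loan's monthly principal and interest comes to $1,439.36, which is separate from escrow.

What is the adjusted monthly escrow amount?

Flood insurance: $2,369.76 annually
Condo association dues: $80.03 × 12 = $960.36 annually
City property tax: $1,315.44 annually
Hazard insurance: $2,278.32 annually
Combined annual = $2,369.76 + $960.36 + $1,315.44 + $2,278.32 = $6,923.88
Base monthly escrow = $6,923.88 ÷ 12 = $576.99
Monthly shortage recovery: $242.88 ÷ 12 = $20.24
New monthly escrow = $576.99 + $20.24 = $597.23

$597.23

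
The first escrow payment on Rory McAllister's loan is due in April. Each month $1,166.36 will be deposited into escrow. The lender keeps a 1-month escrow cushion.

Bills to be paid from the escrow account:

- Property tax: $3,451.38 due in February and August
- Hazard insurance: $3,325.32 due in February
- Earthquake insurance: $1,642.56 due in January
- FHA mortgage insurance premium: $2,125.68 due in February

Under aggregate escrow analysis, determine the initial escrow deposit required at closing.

$2,332.72

Cushion = 1 × $1,166.36 = $1,166.36
Trial balance (start $0, +$1,166.36 each month, − disbursements):
  Apr: +$1,166.36 → $1,166.36
  May: +$1,166.36 → $2,332.72
  Jun: +$1,166.36 → $3,499.08
  Jul: +$1,166.36 → $4,665.44
  Aug: +$1,166.36 − $3,451.38 → $2,380.42
  Sep: +$1,166.36 → $3,546.78
  Oct: +$1,166.36 → $4,713.14
  Nov: +$1,166.36 → $5,879.50
  Dec: +$1,166.36 → $7,045.86
  Jan: +$1,166.36 − $1,642.56 → $6,569.66
  Feb: +$1,166.36 − $8,902.38 → -$1,166.36
  Mar: +$1,166.36 → $0.00
Lowest trial balance = -$1,166.36 (Feb)
Initial deposit = cushion − low point = $1,166.36 − (-$1,166.36) = $2,332.72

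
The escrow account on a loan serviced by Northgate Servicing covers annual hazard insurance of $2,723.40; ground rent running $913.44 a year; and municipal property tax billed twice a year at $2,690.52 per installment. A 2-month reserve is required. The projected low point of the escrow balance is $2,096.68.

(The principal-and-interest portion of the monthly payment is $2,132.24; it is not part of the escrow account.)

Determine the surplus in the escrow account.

Hazard insurance — $2,723.40 annually
Ground rent — $913.44 annually
Municipal property tax — $2,690.52 × 2 = $5,381.04 annually
Yearly total = $9,017.88
Per month = $9,017.88 / 12 = $751.49
Required cushion = 2 × $751.49 = $1,502.98
Excess over cushion: $2,096.68 − $1,502.98 = $593.70

$593.70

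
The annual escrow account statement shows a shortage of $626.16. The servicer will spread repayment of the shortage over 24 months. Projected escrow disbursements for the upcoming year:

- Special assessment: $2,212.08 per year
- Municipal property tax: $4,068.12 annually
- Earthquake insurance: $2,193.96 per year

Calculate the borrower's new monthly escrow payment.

Special assessment: $2,212.08/yr
Municipal property tax: $4,068.12/yr
Earthquake insurance: $2,193.96/yr
Combined annual = $2,212.08 + $4,068.12 + $2,193.96 = $8,474.16
Monthly escrow = $8,474.16 / 12 = $706.18
Monthly shortage recovery: $626.16 / 24 = $26.09
New monthly escrow = $706.18 + $26.09 = $732.27

$732.27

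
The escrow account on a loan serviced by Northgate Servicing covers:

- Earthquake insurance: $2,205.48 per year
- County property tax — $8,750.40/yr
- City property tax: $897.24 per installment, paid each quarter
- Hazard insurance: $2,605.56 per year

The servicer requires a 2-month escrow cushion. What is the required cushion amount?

Earthquake insurance: $2,205.48 per year
County property tax: $8,750.40 per year
City property tax: $897.24 × 4 = $3,588.96 per year
Hazard insurance: $2,605.56 per year
Total annual escrow = $2,205.48 + $8,750.40 + $3,588.96 + $2,605.56 = $17,150.40
Monthly = $17,150.40 ÷ 12 = $1,429.20
Cushion = 2 × $1,429.20 = $2,858.40

$2,858.40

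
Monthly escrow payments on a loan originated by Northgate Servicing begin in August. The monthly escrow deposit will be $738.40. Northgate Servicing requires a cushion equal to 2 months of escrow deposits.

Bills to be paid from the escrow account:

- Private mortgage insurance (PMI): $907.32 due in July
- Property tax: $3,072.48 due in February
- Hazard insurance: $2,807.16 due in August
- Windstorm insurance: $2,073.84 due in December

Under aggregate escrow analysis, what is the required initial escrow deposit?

Cushion = 2 × $738.40 = $1,476.80
Trial balance (start $0, +$738.40 each month, − disbursements):
  Aug: +$738.40 − $2,807.16 → -$2,068.76
  Sep: +$738.40 → -$1,330.36
  Oct: +$738.40 → -$591.96
  Nov: +$738.40 → $146.44
  Dec: +$738.40 − $2,073.84 → -$1,189.00
  Jan: +$738.40 → -$450.60
  Feb: +$738.40 − $3,072.48 → -$2,784.68
  Mar: +$738.40 → -$2,046.28
  Apr: +$738.40 → -$1,307.88
  May: +$738.40 → -$569.48
  Jun: +$738.40 → $168.92
  Jul: +$738.40 − $907.32 → $0.00
Lowest trial balance = -$2,784.68 (Feb)
Initial deposit = cushion − low point = $1,476.80 − (-$2,784.68) = $4,261.48

$4,261.48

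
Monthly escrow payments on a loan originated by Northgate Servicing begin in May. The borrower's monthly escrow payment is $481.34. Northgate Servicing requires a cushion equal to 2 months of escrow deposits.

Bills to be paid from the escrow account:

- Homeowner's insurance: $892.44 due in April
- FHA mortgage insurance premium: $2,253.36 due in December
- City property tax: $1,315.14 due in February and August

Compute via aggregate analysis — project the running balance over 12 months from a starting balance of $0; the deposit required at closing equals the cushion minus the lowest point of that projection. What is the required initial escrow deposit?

$1,032.92

Cushion = 2 × $481.34 = $962.68
Trial balance (start $0, +$481.34 each month, − disbursements):
  May: +$481.34 → $481.34
  Jun: +$481.34 → $962.68
  Jul: +$481.34 → $1,444.02
  Aug: +$481.34 − $1,315.14 → $610.22
  Sep: +$481.34 → $1,091.56
  Oct: +$481.34 → $1,572.90
  Nov: +$481.34 → $2,054.24
  Dec: +$481.34 − $2,253.36 → $282.22
  Jan: +$481.34 → $763.56
  Feb: +$481.34 − $1,315.14 → -$70.24
  Mar: +$481.34 → $411.10
  Apr: +$481.34 − $892.44 → $0.00
Lowest trial balance = -$70.24 (Feb)
Initial deposit = cushion − low point = $962.68 − (-$70.24) = $1,032.92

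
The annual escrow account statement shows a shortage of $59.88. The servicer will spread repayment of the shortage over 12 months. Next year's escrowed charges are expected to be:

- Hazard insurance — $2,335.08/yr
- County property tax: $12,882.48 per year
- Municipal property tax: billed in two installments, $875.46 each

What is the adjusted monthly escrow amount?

$1,419.03

Hazard insurance = $2,335.08/yr
County property tax = $12,882.48/yr
Municipal property tax = $875.46 × 2 = $1,750.92/yr
Annual escrow total = $2,335.08 + $12,882.48 + $1,750.92 = $16,968.48
Monthly escrow = $16,968.48 ÷ 12 = $1,414.04
Shortage per month = $59.88 / 12 = $4.99
Adjusted monthly = $1,414.04 + $4.99 = $1,419.03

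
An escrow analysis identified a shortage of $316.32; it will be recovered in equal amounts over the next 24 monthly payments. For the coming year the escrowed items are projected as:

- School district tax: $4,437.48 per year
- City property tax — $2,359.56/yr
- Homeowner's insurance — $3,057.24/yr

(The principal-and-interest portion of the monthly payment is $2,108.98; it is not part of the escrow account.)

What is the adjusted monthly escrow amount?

School district tax = $4,437.48/yr
City property tax = $2,359.56/yr
Homeowner's insurance = $3,057.24/yr
Yearly total = $4,437.48 + $2,359.56 + $3,057.24 = $9,854.28
Monthly = $9,854.28 / 12 = $821.19
Shortage per month = $316.32 / 24 = $13.18
Adjusted monthly = $821.19 + $13.18 = $834.37

$834.37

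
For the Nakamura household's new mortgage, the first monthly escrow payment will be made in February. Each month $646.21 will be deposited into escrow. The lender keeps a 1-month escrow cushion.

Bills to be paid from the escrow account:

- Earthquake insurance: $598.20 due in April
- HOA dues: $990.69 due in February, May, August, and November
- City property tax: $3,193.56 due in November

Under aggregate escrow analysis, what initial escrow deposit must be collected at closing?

$1,938.63

Cushion = 1 × $646.21 = $646.21
Trial balance (start $0, +$646.21 each month, − disbursements):
  Feb: +$646.21 − $990.69 → -$344.48
  Mar: +$646.21 → $301.73
  Apr: +$646.21 − $598.20 → $349.74
  May: +$646.21 − $990.69 → $5.26
  Jun: +$646.21 → $651.47
  Jul: +$646.21 → $1,297.68
  Aug: +$646.21 − $990.69 → $953.20
  Sep: +$646.21 → $1,599.41
  Oct: +$646.21 → $2,245.62
  Nov: +$646.21 − $4,184.25 → -$1,292.42
  Dec: +$646.21 → -$646.21
  Jan: +$646.21 → $0.00
Lowest trial balance = -$1,292.42 (Nov)
Initial deposit = cushion − low point = $646.21 − (-$1,292.42) = $1,938.63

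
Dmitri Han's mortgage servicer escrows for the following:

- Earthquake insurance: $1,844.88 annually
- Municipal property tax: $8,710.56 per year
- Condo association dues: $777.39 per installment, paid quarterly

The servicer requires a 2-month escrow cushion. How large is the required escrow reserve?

$2,277.50

Earthquake insurance = $1,844.88/yr
Municipal property tax = $8,710.56/yr
Condo association dues = $777.39 × 4 = $3,109.56/yr
Yearly total = $1,844.88 + $8,710.56 + $3,109.56 = $13,665.00
Monthly = $13,665.00 ÷ 12 = $1,138.75
Cushion = 2 × $1,138.75 = $2,277.50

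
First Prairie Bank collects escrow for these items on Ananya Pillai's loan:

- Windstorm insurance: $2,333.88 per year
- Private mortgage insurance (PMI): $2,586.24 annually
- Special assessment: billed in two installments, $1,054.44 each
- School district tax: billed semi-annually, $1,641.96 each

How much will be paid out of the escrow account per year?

$10,312.92

Windstorm insurance = $2,333.88
Private mortgage insurance (PMI) = $2,586.24
Special assessment = $1,054.44 × 2 = $2,108.88
School district tax = $1,641.96 × 2 = $3,283.92
Total per year = $2,333.88 + $2,586.24 + $2,108.88 + $3,283.92 = $10,312.92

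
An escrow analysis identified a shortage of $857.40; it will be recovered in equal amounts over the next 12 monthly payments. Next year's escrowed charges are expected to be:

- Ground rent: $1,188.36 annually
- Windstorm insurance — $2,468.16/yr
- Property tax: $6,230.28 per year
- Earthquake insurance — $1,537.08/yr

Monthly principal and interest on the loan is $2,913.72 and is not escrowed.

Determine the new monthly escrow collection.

$1,023.44

Ground rent: $1,188.36
Windstorm insurance: $2,468.16
Property tax: $6,230.28
Earthquake insurance: $1,537.08
Total per year = $11,423.88
Per month = $11,423.88 ÷ 12 = $951.99
Shortage per month = $857.40 ÷ 12 = $71.45
Adjusted monthly = $951.99 + $71.45 = $1,023.44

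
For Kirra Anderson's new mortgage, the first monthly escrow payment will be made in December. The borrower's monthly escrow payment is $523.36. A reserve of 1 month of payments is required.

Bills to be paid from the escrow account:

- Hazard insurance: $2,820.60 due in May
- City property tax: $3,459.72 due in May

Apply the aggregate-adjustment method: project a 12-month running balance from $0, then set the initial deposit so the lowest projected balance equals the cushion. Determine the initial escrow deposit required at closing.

Cushion = 1 × $523.36 = $523.36
Trial balance (start $0, +$523.36 each month, − disbursements):
  Dec: +$523.36 → $523.36
  Jan: +$523.36 → $1,046.72
  Feb: +$523.36 → $1,570.08
  Mar: +$523.36 → $2,093.44
  Apr: +$523.36 → $2,616.80
  May: +$523.36 − $6,280.32 → -$3,140.16
  Jun: +$523.36 → -$2,616.80
  Jul: +$523.36 → -$2,093.44
  Aug: +$523.36 → -$1,570.08
  Sep: +$523.36 → -$1,046.72
  Oct: +$523.36 → -$523.36
  Nov: +$523.36 → $0.00
Lowest trial balance = -$3,140.16 (May)
Initial deposit = cushion − low point = $523.36 − (-$3,140.16) = $3,663.52

$3,663.52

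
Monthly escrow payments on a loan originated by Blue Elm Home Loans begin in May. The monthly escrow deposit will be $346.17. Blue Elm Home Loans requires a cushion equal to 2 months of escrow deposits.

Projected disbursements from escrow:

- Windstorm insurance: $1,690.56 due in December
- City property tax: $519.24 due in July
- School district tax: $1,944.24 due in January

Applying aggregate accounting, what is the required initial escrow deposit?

Cushion = 2 × $346.17 = $692.34
Trial balance (start $0, +$346.17 each month, − disbursements):
  May: +$346.17 → $346.17
  Jun: +$346.17 → $692.34
  Jul: +$346.17 − $519.24 → $519.27
  Aug: +$346.17 → $865.44
  Sep: +$346.17 → $1,211.61
  Oct: +$346.17 → $1,557.78
  Nov: +$346.17 → $1,903.95
  Dec: +$346.17 − $1,690.56 → $559.56
  Jan: +$346.17 − $1,944.24 → -$1,038.51
  Feb: +$346.17 → -$692.34
  Mar: +$346.17 → -$346.17
  Apr: +$346.17 → $0.00
Lowest trial balance = -$1,038.51 (Jan)
Initial deposit = cushion − low point = $692.34 − (-$1,038.51) = $1,730.85

$1,730.85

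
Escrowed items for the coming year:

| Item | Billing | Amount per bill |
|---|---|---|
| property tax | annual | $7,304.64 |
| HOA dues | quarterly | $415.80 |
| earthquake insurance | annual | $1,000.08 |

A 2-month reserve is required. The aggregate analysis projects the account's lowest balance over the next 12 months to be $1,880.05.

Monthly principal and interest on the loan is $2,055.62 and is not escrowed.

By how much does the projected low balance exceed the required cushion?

Property tax: $7,304.64/yr
HOA dues: $415.80 × 4 = $1,663.20/yr
Earthquake insurance: $1,000.08/yr
Yearly total = $7,304.64 + $1,663.20 + $1,000.08 = $9,967.92
Base monthly escrow = $9,967.92 ÷ 12 = $830.66
Required reserve = 2 × $830.66 = $1,661.32
Excess over cushion: $1,880.05 − $1,661.32 = $218.73

$218.73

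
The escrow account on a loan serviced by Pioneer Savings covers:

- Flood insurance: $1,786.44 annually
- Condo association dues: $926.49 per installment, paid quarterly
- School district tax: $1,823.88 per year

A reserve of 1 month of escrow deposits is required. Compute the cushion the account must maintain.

Flood insurance: $1,786.44/yr
Condo association dues: $926.49 × 4 = $3,705.96/yr
School district tax: $1,823.88/yr
Annual escrow total = $1,786.44 + $3,705.96 + $1,823.88 = $7,316.28
Monthly escrow = $7,316.28 ÷ 12 = $609.69
Cushion = 1 × $609.69 = $609.69

$609.69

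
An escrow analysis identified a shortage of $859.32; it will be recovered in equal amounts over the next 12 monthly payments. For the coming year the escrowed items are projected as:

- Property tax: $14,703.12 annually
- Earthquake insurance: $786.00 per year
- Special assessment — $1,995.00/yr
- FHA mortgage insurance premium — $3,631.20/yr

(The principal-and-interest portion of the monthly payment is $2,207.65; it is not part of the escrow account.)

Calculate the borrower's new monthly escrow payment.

Property tax — $14,703.12 annually
Earthquake insurance — $786.00 annually
Special assessment — $1,995.00 annually
FHA mortgage insurance premium — $3,631.20 annually
Total annual escrow = $21,115.32
Monthly escrow = $21,115.32 / 12 = $1,759.61
Shortage per month = $859.32 / 12 = $71.61
Adjusted monthly = $1,759.61 + $71.61 = $1,831.22

$1,831.22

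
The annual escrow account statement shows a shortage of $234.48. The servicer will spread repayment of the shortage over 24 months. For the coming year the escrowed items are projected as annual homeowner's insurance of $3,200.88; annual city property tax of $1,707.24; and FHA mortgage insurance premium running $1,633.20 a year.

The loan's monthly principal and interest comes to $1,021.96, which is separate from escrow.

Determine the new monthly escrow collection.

Homeowner's insurance — $3,200.88 per year
City property tax — $1,707.24 per year
FHA mortgage insurance premium — $1,633.20 per year
Annual escrow total = $6,541.32
Base monthly escrow = $6,541.32 ÷ 12 = $545.11
Shortage spread = $234.48 / 24 = $9.77/mo
New monthly escrow = $545.11 + $9.77 = $554.88

$554.88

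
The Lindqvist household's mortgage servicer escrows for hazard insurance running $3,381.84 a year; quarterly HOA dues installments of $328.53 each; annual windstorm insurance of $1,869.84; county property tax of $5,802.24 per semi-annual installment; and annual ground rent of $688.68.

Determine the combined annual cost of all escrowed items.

$18,858.96

Hazard insurance: $3,381.84 per year
HOA dues: $328.53 × 4 = $1,314.12 per year
Windstorm insurance: $1,869.84 per year
County property tax: $5,802.24 × 2 = $11,604.48 per year
Ground rent: $688.68 per year
Total annual escrow = $3,381.84 + $1,314.12 + $1,869.84 + $11,604.48 + $688.68 = $18,858.96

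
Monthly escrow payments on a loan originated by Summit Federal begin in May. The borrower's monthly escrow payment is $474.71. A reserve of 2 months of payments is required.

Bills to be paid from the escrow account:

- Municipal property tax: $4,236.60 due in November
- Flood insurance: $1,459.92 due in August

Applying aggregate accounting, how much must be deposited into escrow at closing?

Cushion = 2 × $474.71 = $949.42
Trial balance (start $0, +$474.71 each month, − disbursements):
  May: +$474.71 → $474.71
  Jun: +$474.71 → $949.42
  Jul: +$474.71 → $1,424.13
  Aug: +$474.71 − $1,459.92 → $438.92
  Sep: +$474.71 → $913.63
  Oct: +$474.71 → $1,388.34
  Nov: +$474.71 − $4,236.60 → -$2,373.55
  Dec: +$474.71 → -$1,898.84
  Jan: +$474.71 → -$1,424.13
  Feb: +$474.71 → -$949.42
  Mar: +$474.71 → -$474.71
  Apr: +$474.71 → $0.00
Lowest trial balance = -$2,373.55 (Nov)
Initial deposit = cushion − low point = $949.42 − (-$2,373.55) = $3,322.97

$3,322.97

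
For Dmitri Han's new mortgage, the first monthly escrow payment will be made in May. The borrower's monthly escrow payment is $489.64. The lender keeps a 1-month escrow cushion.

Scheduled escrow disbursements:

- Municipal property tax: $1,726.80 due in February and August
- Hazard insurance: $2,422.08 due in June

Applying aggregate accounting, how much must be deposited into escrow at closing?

Cushion = 1 × $489.64 = $489.64
Trial balance (start $0, +$489.64 each month, − disbursements):
  May: +$489.64 → $489.64
  Jun: +$489.64 − $2,422.08 → -$1,442.80
  Jul: +$489.64 → -$953.16
  Aug: +$489.64 − $1,726.80 → -$2,190.32
  Sep: +$489.64 → -$1,700.68
  Oct: +$489.64 → -$1,211.04
  Nov: +$489.64 → -$721.40
  Dec: +$489.64 → -$231.76
  Jan: +$489.64 → $257.88
  Feb: +$489.64 − $1,726.80 → -$979.28
  Mar: +$489.64 → -$489.64
  Apr: +$489.64 → $0.00
Lowest trial balance = -$2,190.32 (Aug)
Initial deposit = cushion − low point = $489.64 − (-$2,190.32) = $2,679.96

$2,679.96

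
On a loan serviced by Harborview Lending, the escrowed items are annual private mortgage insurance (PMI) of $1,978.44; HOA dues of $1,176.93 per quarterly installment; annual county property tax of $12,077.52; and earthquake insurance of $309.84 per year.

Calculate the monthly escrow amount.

$1,589.46

Private mortgage insurance (PMI) — $1,978.44
HOA dues — $1,176.93 × 4 = $4,707.72
County property tax — $12,077.52
Earthquake insurance — $309.84
Annual escrow total = $1,978.44 + $4,707.72 + $12,077.52 + $309.84 = $19,073.52
Monthly = $19,073.52 / 12 = $1,589.46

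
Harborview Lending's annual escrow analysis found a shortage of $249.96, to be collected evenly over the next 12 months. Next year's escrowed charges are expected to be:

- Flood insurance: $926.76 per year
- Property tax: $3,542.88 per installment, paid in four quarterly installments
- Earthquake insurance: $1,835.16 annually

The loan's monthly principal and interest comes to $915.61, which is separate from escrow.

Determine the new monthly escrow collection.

$1,431.95

Flood insurance: $926.76/yr
Property tax: $3,542.88 × 4 = $14,171.52/yr
Earthquake insurance: $1,835.16/yr
Combined annual = $16,933.44
Per month = $16,933.44 ÷ 12 = $1,411.12
Shortage per month = $249.96 / 12 = $20.83
New monthly escrow = $1,411.12 + $20.83 = $1,431.95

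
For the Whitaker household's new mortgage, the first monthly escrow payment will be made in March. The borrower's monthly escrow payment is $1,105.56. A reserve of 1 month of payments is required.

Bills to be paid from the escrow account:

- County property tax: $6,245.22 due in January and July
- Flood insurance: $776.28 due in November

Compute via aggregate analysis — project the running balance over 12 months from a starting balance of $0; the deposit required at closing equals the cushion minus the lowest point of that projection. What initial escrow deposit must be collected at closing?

Cushion = 1 × $1,105.56 = $1,105.56
Trial balance (start $0, +$1,105.56 each month, − disbursements):
  Mar: +$1,105.56 → $1,105.56
  Apr: +$1,105.56 → $2,211.12
  May: +$1,105.56 → $3,316.68
  Jun: +$1,105.56 → $4,422.24
  Jul: +$1,105.56 − $6,245.22 → -$717.42
  Aug: +$1,105.56 → $388.14
  Sep: +$1,105.56 → $1,493.70
  Oct: +$1,105.56 → $2,599.26
  Nov: +$1,105.56 − $776.28 → $2,928.54
  Dec: +$1,105.56 → $4,034.10
  Jan: +$1,105.56 − $6,245.22 → -$1,105.56
  Feb: +$1,105.56 → $0.00
Lowest trial balance = -$1,105.56 (Jan)
Initial deposit = cushion − low point = $1,105.56 − (-$1,105.56) = $2,211.12

$2,211.12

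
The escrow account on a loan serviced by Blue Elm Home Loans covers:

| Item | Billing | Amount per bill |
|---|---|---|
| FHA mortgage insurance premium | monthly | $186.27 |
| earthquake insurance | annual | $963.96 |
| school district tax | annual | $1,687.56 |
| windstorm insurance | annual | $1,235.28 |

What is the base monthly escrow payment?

FHA mortgage insurance premium: $186.27 × 12 = $2,235.24
Earthquake insurance: $963.96
School district tax: $1,687.56
Windstorm insurance: $1,235.28
Total annual escrow = $2,235.24 + $963.96 + $1,687.56 + $1,235.28 = $6,122.04
Per month = $6,122.04 / 12 = $510.17

$510.17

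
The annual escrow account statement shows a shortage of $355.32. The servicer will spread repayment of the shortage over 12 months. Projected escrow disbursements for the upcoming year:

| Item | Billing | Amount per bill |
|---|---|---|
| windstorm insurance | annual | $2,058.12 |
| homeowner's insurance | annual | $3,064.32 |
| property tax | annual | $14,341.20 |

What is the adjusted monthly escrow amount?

Windstorm insurance — $2,058.12
Homeowner's insurance — $3,064.32
Property tax — $14,341.20
Yearly total = $2,058.12 + $3,064.32 + $14,341.20 = $19,463.64
Per month = $19,463.64 ÷ 12 = $1,621.97
Shortage spread = $355.32 / 12 = $29.61/mo
New monthly escrow = $1,621.97 + $29.61 = $1,651.58

$1,651.58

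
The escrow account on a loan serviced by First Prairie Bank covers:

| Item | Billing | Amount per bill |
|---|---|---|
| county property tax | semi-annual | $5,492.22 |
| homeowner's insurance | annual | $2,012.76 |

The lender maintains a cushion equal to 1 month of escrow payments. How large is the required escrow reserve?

$1,083.10

County property tax: $5,492.22 × 2 = $10,984.44/yr
Homeowner's insurance: $2,012.76/yr
Annual escrow total = $10,984.44 + $2,012.76 = $12,997.20
Base monthly escrow = $12,997.20 ÷ 12 = $1,083.10
Cushion = 1 × $1,083.10 = $1,083.10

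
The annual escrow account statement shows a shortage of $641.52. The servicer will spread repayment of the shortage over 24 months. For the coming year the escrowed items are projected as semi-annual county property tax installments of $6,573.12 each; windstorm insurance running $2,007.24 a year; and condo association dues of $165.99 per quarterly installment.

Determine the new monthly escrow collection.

County property tax = $6,573.12 × 2 = $13,146.24
Windstorm insurance = $2,007.24
Condo association dues = $165.99 × 4 = $663.96
Total annual escrow = $13,146.24 + $2,007.24 + $663.96 = $15,817.44
Monthly escrow = $15,817.44 ÷ 12 = $1,318.12
Shortage per month = $641.52 / 24 = $26.73
Adjusted monthly = $1,318.12 + $26.73 = $1,344.85

$1,344.85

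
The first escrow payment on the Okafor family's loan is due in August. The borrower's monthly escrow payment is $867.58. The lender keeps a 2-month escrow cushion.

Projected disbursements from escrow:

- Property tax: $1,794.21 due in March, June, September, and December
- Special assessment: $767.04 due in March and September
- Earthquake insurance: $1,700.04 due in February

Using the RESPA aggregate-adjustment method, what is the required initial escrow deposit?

$3,411.27

Cushion = 2 × $867.58 = $1,735.16
Trial balance (start $0, +$867.58 each month, − disbursements):
  Aug: +$867.58 → $867.58
  Sep: +$867.58 − $2,561.25 → -$826.09
  Oct: +$867.58 → $41.49
  Nov: +$867.58 → $909.07
  Dec: +$867.58 − $1,794.21 → -$17.56
  Jan: +$867.58 → $850.02
  Feb: +$867.58 − $1,700.04 → $17.56
  Mar: +$867.58 − $2,561.25 → -$1,676.11
  Apr: +$867.58 → -$808.53
  May: +$867.58 → $59.05
  Jun: +$867.58 − $1,794.21 → -$867.58
  Jul: +$867.58 → $0.00
Lowest trial balance = -$1,676.11 (Mar)
Initial deposit = cushion − low point = $1,735.16 − (-$1,676.11) = $3,411.27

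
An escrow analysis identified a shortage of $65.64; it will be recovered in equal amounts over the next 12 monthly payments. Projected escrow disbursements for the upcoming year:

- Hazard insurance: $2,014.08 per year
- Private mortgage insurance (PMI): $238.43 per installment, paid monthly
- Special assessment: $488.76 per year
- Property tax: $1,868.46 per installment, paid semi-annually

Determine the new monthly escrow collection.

Hazard insurance = $2,014.08 per year
Private mortgage insurance (PMI) = $238.43 × 12 = $2,861.16 per year
Special assessment = $488.76 per year
Property tax = $1,868.46 × 2 = $3,736.92 per year
Annual escrow total = $2,014.08 + $2,861.16 + $488.76 + $3,736.92 = $9,100.92
Monthly = $9,100.92 ÷ 12 = $758.41
Monthly shortage recovery: $65.64 ÷ 12 = $5.47
Adjusted monthly = $758.41 + $5.47 = $763.88

$763.88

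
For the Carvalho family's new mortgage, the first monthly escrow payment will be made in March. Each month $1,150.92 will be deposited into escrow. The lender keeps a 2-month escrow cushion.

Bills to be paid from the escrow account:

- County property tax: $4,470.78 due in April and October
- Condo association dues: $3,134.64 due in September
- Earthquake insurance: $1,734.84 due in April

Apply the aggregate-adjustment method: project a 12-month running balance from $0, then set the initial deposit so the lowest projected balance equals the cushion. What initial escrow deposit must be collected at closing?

Cushion = 2 × $1,150.92 = $2,301.84
Trial balance (start $0, +$1,150.92 each month, − disbursements):
  Mar: +$1,150.92 → $1,150.92
  Apr: +$1,150.92 − $6,205.62 → -$3,903.78
  May: +$1,150.92 → -$2,752.86
  Jun: +$1,150.92 → -$1,601.94
  Jul: +$1,150.92 → -$451.02
  Aug: +$1,150.92 → $699.90
  Sep: +$1,150.92 − $3,134.64 → -$1,283.82
  Oct: +$1,150.92 − $4,470.78 → -$4,603.68
  Nov: +$1,150.92 → -$3,452.76
  Dec: +$1,150.92 → -$2,301.84
  Jan: +$1,150.92 → -$1,150.92
  Feb: +$1,150.92 → $0.00
Lowest trial balance = -$4,603.68 (Oct)
Initial deposit = cushion − low point = $2,301.84 − (-$4,603.68) = $6,905.52

$6,905.52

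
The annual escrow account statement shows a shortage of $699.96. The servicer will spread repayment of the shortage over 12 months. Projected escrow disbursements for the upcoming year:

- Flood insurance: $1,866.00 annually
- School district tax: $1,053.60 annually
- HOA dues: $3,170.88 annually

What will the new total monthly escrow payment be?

$565.87

Flood insurance: $1,866.00 annually
School district tax: $1,053.60 annually
HOA dues: $3,170.88 annually
Annual escrow total = $1,866.00 + $1,053.60 + $3,170.88 = $6,090.48
Per month = $6,090.48 ÷ 12 = $507.54
Shortage per month = $699.96 ÷ 12 = $58.33
Adjusted monthly = $507.54 + $58.33 = $565.87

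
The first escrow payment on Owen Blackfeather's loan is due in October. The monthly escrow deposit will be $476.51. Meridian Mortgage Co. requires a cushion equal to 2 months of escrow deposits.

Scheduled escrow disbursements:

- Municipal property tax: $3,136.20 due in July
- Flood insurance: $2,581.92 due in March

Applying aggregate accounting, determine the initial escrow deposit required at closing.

Cushion = 2 × $476.51 = $953.02
Trial balance (start $0, +$476.51 each month, − disbursements):
  Oct: +$476.51 → $476.51
  Nov: +$476.51 → $953.02
  Dec: +$476.51 → $1,429.53
  Jan: +$476.51 → $1,906.04
  Feb: +$476.51 → $2,382.55
  Mar: +$476.51 − $2,581.92 → $277.14
  Apr: +$476.51 → $753.65
  May: +$476.51 → $1,230.16
  Jun: +$476.51 → $1,706.67
  Jul: +$476.51 − $3,136.20 → -$953.02
  Aug: +$476.51 → -$476.51
  Sep: +$476.51 → $0.00
Lowest trial balance = -$953.02 (Jul)
Initial deposit = cushion − low point = $953.02 − (-$953.02) = $1,906.04

$1,906.04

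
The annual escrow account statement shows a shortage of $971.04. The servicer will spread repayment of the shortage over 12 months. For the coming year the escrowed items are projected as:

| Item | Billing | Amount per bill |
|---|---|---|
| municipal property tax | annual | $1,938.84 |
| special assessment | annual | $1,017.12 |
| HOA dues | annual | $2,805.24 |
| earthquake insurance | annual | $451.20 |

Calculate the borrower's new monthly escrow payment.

Municipal property tax — $1,938.84/yr
Special assessment — $1,017.12/yr
HOA dues — $2,805.24/yr
Earthquake insurance — $451.20/yr
Total annual escrow = $6,212.40
Monthly = $6,212.40 ÷ 12 = $517.70
Shortage per month = $971.04 ÷ 12 = $80.92
Adjusted monthly = $517.70 + $80.92 = $598.62

$598.62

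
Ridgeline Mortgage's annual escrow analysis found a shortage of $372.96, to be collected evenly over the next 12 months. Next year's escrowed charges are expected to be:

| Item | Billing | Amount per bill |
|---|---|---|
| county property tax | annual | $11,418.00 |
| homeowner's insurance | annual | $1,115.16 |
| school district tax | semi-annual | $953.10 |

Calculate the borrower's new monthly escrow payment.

$1,234.36

County property tax: $11,418.00 annually
Homeowner's insurance: $1,115.16 annually
School district tax: $953.10 × 2 = $1,906.20 annually
Total annual escrow = $11,418.00 + $1,115.16 + $1,906.20 = $14,439.36
Monthly = $14,439.36 / 12 = $1,203.28
Shortage spread = $372.96 / 12 = $31.08/mo
Adjusted monthly = $1,203.28 + $31.08 = $1,234.36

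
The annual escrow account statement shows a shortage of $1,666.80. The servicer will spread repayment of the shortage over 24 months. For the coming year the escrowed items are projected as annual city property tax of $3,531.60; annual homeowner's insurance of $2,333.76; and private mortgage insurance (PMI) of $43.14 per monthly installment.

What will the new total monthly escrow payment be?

City property tax — $3,531.60/yr
Homeowner's insurance — $2,333.76/yr
Private mortgage insurance (PMI) — $43.14 × 12 = $517.68/yr
Combined annual = $6,383.04
Base monthly escrow = $6,383.04 / 12 = $531.92
Shortage spread = $1,666.80 ÷ 24 = $69.45/mo
Adjusted monthly = $531.92 + $69.45 = $601.37

$601.37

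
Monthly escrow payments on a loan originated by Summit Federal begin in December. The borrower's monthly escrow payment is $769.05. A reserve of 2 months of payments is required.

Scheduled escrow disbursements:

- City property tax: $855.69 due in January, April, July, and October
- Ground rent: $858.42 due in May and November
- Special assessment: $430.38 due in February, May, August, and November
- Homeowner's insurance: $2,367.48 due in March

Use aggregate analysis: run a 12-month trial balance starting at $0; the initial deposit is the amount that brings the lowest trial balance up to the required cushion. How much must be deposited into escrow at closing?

Cushion = 2 × $769.05 = $1,538.10
Trial balance (start $0, +$769.05 each month, − disbursements):
  Dec: +$769.05 → $769.05
  Jan: +$769.05 − $855.69 → $682.41
  Feb: +$769.05 − $430.38 → $1,021.08
  Mar: +$769.05 − $2,367.48 → -$577.35
  Apr: +$769.05 − $855.69 → -$663.99
  May: +$769.05 − $1,288.80 → -$1,183.74
  Jun: +$769.05 → -$414.69
  Jul: +$769.05 − $855.69 → -$501.33
  Aug: +$769.05 − $430.38 → -$162.66
  Sep: +$769.05 → $606.39
  Oct: +$769.05 − $855.69 → $519.75
  Nov: +$769.05 − $1,288.80 → $0.00
Lowest trial balance = -$1,183.74 (May)
Initial deposit = cushion − low point = $1,538.10 − (-$1,183.74) = $2,721.84

$2,721.84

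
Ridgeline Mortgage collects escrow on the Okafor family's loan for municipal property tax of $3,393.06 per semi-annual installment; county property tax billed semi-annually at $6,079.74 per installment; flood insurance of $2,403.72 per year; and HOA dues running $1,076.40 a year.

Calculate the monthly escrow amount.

$1,868.81

Municipal property tax — $3,393.06 × 2 = $6,786.12/yr
County property tax — $6,079.74 × 2 = $12,159.48/yr
Flood insurance — $2,403.72/yr
HOA dues — $1,076.40/yr
Total per year = $22,425.72
Monthly = $22,425.72 / 12 = $1,868.81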